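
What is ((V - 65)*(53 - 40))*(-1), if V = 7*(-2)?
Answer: 1027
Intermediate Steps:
V = -14
((V - 65)*(53 - 40))*(-1) = ((-14 - 65)*(53 - 40))*(-1) = -79*13*(-1) = -1027*(-1) = 1027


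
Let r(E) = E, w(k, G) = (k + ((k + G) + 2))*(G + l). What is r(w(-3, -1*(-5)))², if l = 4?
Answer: 81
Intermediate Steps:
w(k, G) = (4 + G)*(2 + G + 2*k) (w(k, G) = (k + ((k + G) + 2))*(G + 4) = (k + ((G + k) + 2))*(4 + G) = (k + (2 + G + k))*(4 + G) = (2 + G + 2*k)*(4 + G) = (4 + G)*(2 + G + 2*k))
r(w(-3, -1*(-5)))² = (8 + (-1*(-5))² + 6*(-1*(-5)) + 8*(-3) + 2*(-1*(-5))*(-3))² = (8 + 5² + 6*5 - 24 + 2*5*(-3))² = (8 + 25 + 30 - 24 - 30)² = 9² = 81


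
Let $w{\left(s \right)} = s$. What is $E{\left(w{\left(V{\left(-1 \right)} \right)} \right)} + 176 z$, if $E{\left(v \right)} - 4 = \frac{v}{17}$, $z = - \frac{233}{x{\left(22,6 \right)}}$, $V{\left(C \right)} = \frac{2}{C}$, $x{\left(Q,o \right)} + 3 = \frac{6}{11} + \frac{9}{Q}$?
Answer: $\frac{15339962}{765} \approx 20052.0$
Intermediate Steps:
$x{\left(Q,o \right)} = - \frac{27}{11} + \frac{9}{Q}$ ($x{\left(Q,o \right)} = -3 + \left(\frac{6}{11} + \frac{9}{Q}\right) = - \frac{27}{11} + \frac{9}{Q}$)
$z = \frac{5126}{45}$ ($z = - \frac{233}{- \frac{27}{11} + \frac{9}{22}} = - \frac{233}{- \frac{45}{22}} = \left(-233\right) \left(- \frac{22}{45}\right) = \frac{5126}{45} \approx 113.91$)
$E{\left(v \right)} = 4 + \frac{v}{17}$
$E{\left(w{\left(V{\left(-1 \right)} \right)} \right)} + 176 z = \left(4 + \frac{2 \frac{1}{-1}}{17}\right) + 176 \cdot \frac{5126}{45} = \left(4 + \frac{2 \left(-1\right)}{17}\right) + \frac{902176}{45} = \left(4 + \frac{1}{17} \left(-2\right)\right) + \frac{902176}{45} = \left(4 - \frac{2}{17}\right) + \frac{902176}{45} = \frac{66}{17} + \frac{902176}{45} = \frac{15339962}{765}$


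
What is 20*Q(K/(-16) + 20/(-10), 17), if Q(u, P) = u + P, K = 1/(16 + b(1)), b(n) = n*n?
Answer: 20395/68 ≈ 299.93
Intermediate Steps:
b(n) = n²
K = 1/17 (K = 1/(16 + 1²) = 1/(16 + 1) = 1/17 ≈ 0.058824)
Q(u, P) = P + u
20*Q(K/(-16) + 20/(-10), 17) = 20*(17 + ((1/17)/(-16) + 20/(-10))) = 20*(17 + ((1/17)*(-1/16) + 20*(-⅒))) = 20*(17 + (-1/272 - 2)) = 20*(17 - 545/272) = 20*(4079/272) = 20395/68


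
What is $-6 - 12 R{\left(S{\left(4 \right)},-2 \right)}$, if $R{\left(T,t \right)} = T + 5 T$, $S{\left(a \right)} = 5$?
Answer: $-366$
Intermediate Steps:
$R{\left(T,t \right)} = 6 T$
$-6 - 12 R{\left(S{\left(4 \right)},-2 \right)} = -6 - 12 \cdot 6 \cdot 5 = -6 - 360 = -366$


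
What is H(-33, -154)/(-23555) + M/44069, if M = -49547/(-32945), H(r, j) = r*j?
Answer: -42155148047/195419441393 ≈ -0.21572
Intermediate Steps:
H(r, j) = j*r
M = 49547/32945 (M = -49547*(-1/32945) = 49547/32945 ≈ 1.5039)
H(-33, -154)/(-23555) + M/44069 = -154*(-33)/(-23555) + (49547/32945)/44069 = 5082*(-1/23555) + (49547/32945)*(1/44069) = -726/3365 + 49547/1451853205 = -42155148047/195419441393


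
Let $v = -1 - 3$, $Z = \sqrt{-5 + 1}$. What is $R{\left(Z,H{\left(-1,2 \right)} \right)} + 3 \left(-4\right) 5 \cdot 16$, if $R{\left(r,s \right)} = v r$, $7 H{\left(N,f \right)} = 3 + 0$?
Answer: $-960 - 8 i \approx -960.0 - 8.0 i$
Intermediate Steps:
$H{\left(N,f \right)} = \frac{3}{7}$ ($H{\left(N,f \right)} = \frac{3 + 0}{7} = \frac{1}{7} \cdot 3 = \frac{3}{7}$)
$Z = 2 i$ ($Z = \sqrt{-4} = 2 i \approx 2.0 i$)
$v = -4$
$R{\left(r,s \right)} = - 4 r$
$R{\left(Z,H{\left(-1,2 \right)} \right)} + 3 \left(-4\right) 5 \cdot 16 = - 4 \cdot 2 i + 3 \left(-4\right) 5 \cdot 16 = - 8 i + \left(-12\right) 5 \cdot 16 = - 8 i - 960 = -960 - 8 i$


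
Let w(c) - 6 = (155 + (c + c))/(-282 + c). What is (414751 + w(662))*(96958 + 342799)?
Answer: 69309722139223/380 ≈ 1.8239e+11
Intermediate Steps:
w(c) = 6 + (155 + 2*c)/(-282 + c) (w(c) = 6 + (155 + (c + c))/(-282 + c) = 6 + (155 + 2*c)/(-282 + c))
(414751 + w(662))*(96958 + 342799) = (414751 + (-1537 + 8*662)/(-282 + 662))*(96958 + 342799) = (414751 + (-1537 + 5296)/380)*439757 = (414751 + (1/380)*3759)*439757 = (414751 + 3759/380)*439757 = (157609139/380)*439757 = 69309722139223/380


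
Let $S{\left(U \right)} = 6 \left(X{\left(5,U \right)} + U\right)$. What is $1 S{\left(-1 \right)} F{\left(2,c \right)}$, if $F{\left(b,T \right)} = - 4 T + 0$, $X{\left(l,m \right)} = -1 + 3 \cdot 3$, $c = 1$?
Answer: $-168$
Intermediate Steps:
$X{\left(l,m \right)} = 8$ ($X{\left(l,m \right)} = -1 + 9 = 8$)
$F{\left(b,T \right)} = - 4 T$
$S{\left(U \right)} = 48 + 6 U$ ($S{\left(U \right)} = 6 \left(8 + U\right) = 48 + 6 U$)
$1 S{\left(-1 \right)} F{\left(2,c \right)} = 1 \left(48 + 6 \left(-1\right)\right) \left(\left(-4\right) 1\right) = 1 \left(48 - 6\right) \left(-4\right) = 1 \cdot 42 \left(-4\right) = 42 \left(-4\right) = -168$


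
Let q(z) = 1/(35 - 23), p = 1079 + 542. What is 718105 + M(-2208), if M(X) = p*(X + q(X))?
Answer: -34331135/12 ≈ -2.8609e+6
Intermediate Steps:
p = 1621
q(z) = 1/12
M(X) = 1621/12 + 1621*X (M(X) = 1621*(X + 1/12) = 1621*(1/12 + X) = 1621/12 + 1621*X)
718105 + M(-2208) = 718105 + (1621/12 + 1621*(-2208)) = 718105 + (1621/12 - 3579168) = 718105 - 42948395/12 = -34331135/12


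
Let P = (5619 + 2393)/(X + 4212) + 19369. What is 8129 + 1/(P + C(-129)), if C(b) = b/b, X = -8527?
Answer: 679369294717/83573538 ≈ 8129.0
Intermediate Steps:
C(b) = 1
P = 83569223/4315 (P = (5619 + 2393)/(-8527 + 4212) + 19369 = 8012/(-4315) + 19369 = 8012*(-1/4315) + 19369 = -8012/4315 + 19369 = 83569223/4315 ≈ 19367.)
8129 + 1/(P + C(-129)) = 8129 + 1/(83569223/4315 + 1) = 8129 + 1/(83573538/4315) = 8129 + 4315/83573538 = 679369294717/83573538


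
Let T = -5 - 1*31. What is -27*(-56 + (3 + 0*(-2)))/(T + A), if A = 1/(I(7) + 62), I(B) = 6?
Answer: -97308/2447 ≈ -39.766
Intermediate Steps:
T = -36 (T = -5 - 31 = -36)
A = 1/68 (A = 1/(6 + 62) = 1/68 ≈ 0.014706)
-27*(-56 + (3 + 0*(-2)))/(T + A) = -27*(-56 + (3 + 0*(-2)))/(-36 + 1/68) = -27*(-56 + (3 + 0))/(-2447/68) = -27*(-56 + 3)*(-68)/2447 = -(-1431)*(-68)/2447 = -27*3604/2447 = -97308/2447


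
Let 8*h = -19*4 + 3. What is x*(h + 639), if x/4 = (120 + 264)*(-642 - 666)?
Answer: -1265474304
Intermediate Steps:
h = -73/8 (h = (-19*4 + 3)/8 = (-76 + 3)/8 = (1/8)*(-73) = -73/8 ≈ -9.1250)
x = -2009088 (x = 4*((120 + 264)*(-642 - 666)) = 4*(384*(-1308)) = 4*(-502272) = -2009088)
x*(h + 639) = -2009088*(-73/8 + 639) = -2009088*5039/8 = -1265474304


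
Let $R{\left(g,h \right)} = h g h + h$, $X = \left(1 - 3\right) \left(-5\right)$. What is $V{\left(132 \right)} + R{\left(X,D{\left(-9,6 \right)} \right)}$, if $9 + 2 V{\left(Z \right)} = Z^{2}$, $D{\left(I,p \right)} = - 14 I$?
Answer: $\frac{335187}{2} \approx 1.6759 \cdot 10^{5}$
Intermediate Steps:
$V{\left(Z \right)} = - \frac{9}{2} + \frac{Z^{2}}{2}$
$X = 10$ ($X = \left(-2\right) \left(-5\right) = 10$)
$R{\left(g,h \right)} = h + g h^{2}$ ($R{\left(g,h \right)} = g h h + h = g h^{2} + h = h + g h^{2}$)
$V{\left(132 \right)} + R{\left(X,D{\left(-9,6 \right)} \right)} = \left(- \frac{9}{2} + \frac{132^{2}}{2}\right) + \left(-14\right) \left(-9\right) \left(1 + 10 \left(\left(-14\right) \left(-9\right)\right)\right) = \left(- \frac{9}{2} + \frac{1}{2} \cdot 17424\right) + 126 \left(1 + 10 \cdot 126\right) = \left(- \frac{9}{2} + 8712\right) + 126 \left(1 + 1260\right) = \frac{17415}{2} + 126 \cdot 1261 = \frac{17415}{2} + 158886 = \frac{335187}{2}$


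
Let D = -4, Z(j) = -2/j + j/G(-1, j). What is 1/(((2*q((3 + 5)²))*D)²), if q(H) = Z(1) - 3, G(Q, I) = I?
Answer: 1/1024 ≈ 0.00097656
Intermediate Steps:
Z(j) = 1 - 2/j (Z(j) = -2/j + j/j = -2/j + 1 = 1 - 2/j)
q(H) = -4 (q(H) = (-2 + 1)/1 - 3 = 1*(-1) - 3 = -1 - 3 = -4)
1/(((2*q((3 + 5)²))*D)²) = 1/(((2*(-4))*(-4))²) = 1/((-8*(-4))²) = 1/(32²) = 1/1024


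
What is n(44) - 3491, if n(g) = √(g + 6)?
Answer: -3491 + 5*√2 ≈ -3483.9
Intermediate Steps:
n(g) = √(6 + g)
n(44) - 3491 = √(6 + 44) - 3491 = √50 - 3491 = 5*√2 - 3491 = -3491 + 5*√2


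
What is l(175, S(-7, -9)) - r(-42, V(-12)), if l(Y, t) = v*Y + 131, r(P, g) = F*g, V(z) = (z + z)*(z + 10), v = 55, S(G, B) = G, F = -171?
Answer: 17964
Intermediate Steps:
V(z) = 2*z*(10 + z) (V(z) = (2*z)*(10 + z) = 2*z*(10 + z))
r(P, g) = -171*g
l(Y, t) = 131 + 55*Y (l(Y, t) = 55*Y + 131 = 131 + 55*Y)
l(175, S(-7, -9)) - r(-42, V(-12)) = (131 + 55*175) - (-171)*2*(-12)*(10 - 12) = (131 + 9625) - (-171)*2*(-12)*(-2) = 9756 - (-171)*48 = 9756 - 1*(-8208) = 9756 + 8208 = 17964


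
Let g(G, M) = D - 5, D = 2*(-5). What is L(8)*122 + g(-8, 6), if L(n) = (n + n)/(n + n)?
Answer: 107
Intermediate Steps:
D = -10
L(n) = 1 (L(n) = (2*n)/((2*n)) = (2*n)*(1/(2*n)) = 1)
g(G, M) = -15 (g(G, M) = -10 - 5 = -15)
L(8)*122 + g(-8, 6) = 1*122 - 15 = 122 - 15 = 107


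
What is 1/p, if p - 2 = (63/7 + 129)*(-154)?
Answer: -1/21250 ≈ -4.7059e-5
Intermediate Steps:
p = -21250 (p = 2 + (63/7 + 129)*(-154) = 2 + (63*(⅐) + 129)*(-154) = 2 + (9 + 129)*(-154) = 2 + 138*(-154) = 2 - 21252 = -21250)
1/p = 1/(-21250) = -1/21250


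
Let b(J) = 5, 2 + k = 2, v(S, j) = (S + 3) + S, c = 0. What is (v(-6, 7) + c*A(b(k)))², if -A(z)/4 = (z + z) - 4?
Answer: 81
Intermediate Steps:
v(S, j) = 3 + 2*S (v(S, j) = (3 + S) + S = 3 + 2*S)
k = 0 (k = -2 + 2 = 0)
A(z) = 16 - 8*z (A(z) = -4*((z + z) - 4) = -4*(2*z - 4) = -4*(-4 + 2*z) = 16 - 8*z)
(v(-6, 7) + c*A(b(k)))² = ((3 + 2*(-6)) + 0*(16 - 8*5))² = ((3 - 12) + 0*(16 - 40))² = (-9 + 0*(-24))² = (-9 + 0)² = (-9)² = 81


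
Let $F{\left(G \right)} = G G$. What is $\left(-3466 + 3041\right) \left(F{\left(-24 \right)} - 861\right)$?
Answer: $121125$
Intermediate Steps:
$F{\left(G \right)} = G^{2}$
$\left(-3466 + 3041\right) \left(F{\left(-24 \right)} - 861\right) = \left(-3466 + 3041\right) \left(\left(-24\right)^{2} - 861\right) = - 425 \left(576 - 861\right) = \left(-425\right) \left(-285\right) = 121125$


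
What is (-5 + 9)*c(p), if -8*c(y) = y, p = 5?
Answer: -5/2 ≈ -2.5000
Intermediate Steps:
c(y) = -y/8
(-5 + 9)*c(p) = (-5 + 9)*(-1/8*5) = 4*(-5/8) = -5/2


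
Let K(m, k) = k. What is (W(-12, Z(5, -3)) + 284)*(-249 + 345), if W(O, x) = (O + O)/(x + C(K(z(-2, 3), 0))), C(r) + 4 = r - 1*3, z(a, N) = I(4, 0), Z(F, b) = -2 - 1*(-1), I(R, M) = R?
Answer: 27552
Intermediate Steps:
Z(F, b) = -1 (Z(F, b) = -2 + 1 = -1)
z(a, N) = 4
C(r) = -7 + r (C(r) = -4 + (r - 1*3) = -4 + (r - 3) = -4 + (-3 + r) = -7 + r)
W(O, x) = 2*O/(-7 + x) (W(O, x) = (O + O)/(x + (-7 + 0)) = (2*O)/(x - 7) = (2*O)/(-7 + x) = 2*O/(-7 + x))
(W(-12, Z(5, -3)) + 284)*(-249 + 345) = (2*(-12)/(-7 - 1) + 284)*(-249 + 345) = (2*(-12)/(-8) + 284)*96 = (2*(-12)*(-1/8) + 284)*96 = (3 + 284)*96 = 287*96 = 27552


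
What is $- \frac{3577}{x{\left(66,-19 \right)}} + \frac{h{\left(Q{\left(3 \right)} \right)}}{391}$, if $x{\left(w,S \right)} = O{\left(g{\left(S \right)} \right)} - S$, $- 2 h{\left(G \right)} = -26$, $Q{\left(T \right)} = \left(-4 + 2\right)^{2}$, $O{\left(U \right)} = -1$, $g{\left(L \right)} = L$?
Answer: $- \frac{1398373}{7038} \approx -198.69$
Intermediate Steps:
$Q{\left(T \right)} = 4$ ($Q{\left(T \right)} = \left(-2\right)^{2} = 4$)
$h{\left(G \right)} = 13$ ($h{\left(G \right)} = \left(- \frac{1}{2}\right) \left(-26\right) = 13$)
$x{\left(w,S \right)} = -1 - S$
$- \frac{3577}{x{\left(66,-19 \right)}} + \frac{h{\left(Q{\left(3 \right)} \right)}}{391} = - \frac{3577}{-1 - -19} + \frac{13}{391} = - \frac{3577}{-1 + 19} + 13 \cdot \frac{1}{391} = - \frac{3577}{18} + \frac{13}{391} = - \frac{1398373}{7038}$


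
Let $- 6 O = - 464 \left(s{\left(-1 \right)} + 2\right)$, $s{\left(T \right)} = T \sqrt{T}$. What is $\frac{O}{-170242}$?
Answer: $- \frac{232}{255363} + \frac{116 i}{255363} \approx -0.00090851 + 0.00045426 i$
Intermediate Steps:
$s{\left(T \right)} = T^{\frac{3}{2}}$
$O = \frac{464}{3} - \frac{232 i}{3}$ ($O = - \frac{\left(-464\right) \left(\left(-1\right)^{\frac{3}{2}} + 2\right)}{6} = - \frac{\left(-464\right) \left(- i + 2\right)}{6} = - \frac{\left(-464\right) \left(2 - i\right)}{6} = - \frac{-928 + 464 i}{6} = \frac{464}{3} - \frac{232 i}{3} \approx 154.67 - 77.333 i$)
$\frac{O}{-170242} = \frac{\frac{464}{3} - \frac{232 i}{3}}{-170242} = \left(\frac{464}{3} - \frac{232 i}{3}\right) \left(- \frac{1}{170242}\right) = - \frac{232}{255363} + \frac{116 i}{255363}$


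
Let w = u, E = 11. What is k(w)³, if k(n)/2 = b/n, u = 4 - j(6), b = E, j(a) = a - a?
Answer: 1331/8 ≈ 166.38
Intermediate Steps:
j(a) = 0
b = 11
u = 4 (u = 4 - 1*0 = 4 + 0 = 4)
w = 4
k(n) = 22/n (k(n) = 2*(11/n) = 22/n)
k(w)³ = (22/4)³ = (22*(¼))³ = (11/2)³ = 1331/8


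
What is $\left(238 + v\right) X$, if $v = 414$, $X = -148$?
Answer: $-96496$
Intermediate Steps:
$\left(238 + v\right) X = \left(238 + 414\right) \left(-148\right) = 652 \left(-148\right) = -96496$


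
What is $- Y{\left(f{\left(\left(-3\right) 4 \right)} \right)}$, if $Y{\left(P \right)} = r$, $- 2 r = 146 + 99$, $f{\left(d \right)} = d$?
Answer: $\frac{245}{2} \approx 122.5$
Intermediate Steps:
$r = - \frac{245}{2}$ ($r = - \frac{146 + 99}{2} = \left(- \frac{1}{2}\right) 245 = - \frac{245}{2} \approx -122.5$)
$Y{\left(P \right)} = - \frac{245}{2}$
$- Y{\left(f{\left(\left(-3\right) 4 \right)} \right)} = \left(-1\right) \left(- \frac{245}{2}\right) = \frac{245}{2}$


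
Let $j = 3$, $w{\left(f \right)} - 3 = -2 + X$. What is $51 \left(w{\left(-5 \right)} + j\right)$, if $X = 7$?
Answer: $561$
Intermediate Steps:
$w{\left(f \right)} = 8$ ($w{\left(f \right)} = 3 + \left(-2 + 7\right) = 3 + 5 = 8$)
$51 \left(w{\left(-5 \right)} + j\right) = 51 \left(8 + 3\right) = 51 \cdot 11 = 561$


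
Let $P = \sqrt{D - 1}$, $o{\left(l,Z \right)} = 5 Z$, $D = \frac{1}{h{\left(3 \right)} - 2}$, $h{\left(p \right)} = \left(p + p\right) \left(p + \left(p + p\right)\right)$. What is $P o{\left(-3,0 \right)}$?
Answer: $0$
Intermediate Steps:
$h{\left(p \right)} = 6 p^{2}$ ($h{\left(p \right)} = 2 p \left(p + 2 p\right) = 2 p 3 p = 6 p^{2}$)
$D = \frac{1}{52}$ ($D = \frac{1}{6 \cdot 3^{2} - 2} = \frac{1}{6 \cdot 9 - 2} = \frac{1}{54 - 2} = \frac{1}{52} \approx 0.019231$)
$P = \frac{i \sqrt{663}}{26}$ ($P = \sqrt{\frac{1}{52} - 1} = \sqrt{- \frac{51}{52}} = \frac{i \sqrt{663}}{26} \approx 0.99034 i$)
$P o{\left(-3,0 \right)} = \frac{i \sqrt{663}}{26} \cdot 5 \cdot 0 = \frac{i \sqrt{663}}{26} \cdot 0 = 0$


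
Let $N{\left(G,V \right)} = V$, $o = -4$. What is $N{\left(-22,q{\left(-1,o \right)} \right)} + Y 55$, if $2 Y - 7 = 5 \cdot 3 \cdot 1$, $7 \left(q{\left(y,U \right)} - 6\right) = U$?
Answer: $\frac{4273}{7} \approx 610.43$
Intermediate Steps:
$q{\left(y,U \right)} = 6 + \frac{U}{7}$
$Y = 11$ ($Y = \frac{7}{2} + \frac{5 \cdot 3 \cdot 1}{2} = \frac{7}{2} + \frac{15 \cdot 1}{2} = \frac{7}{2} + \frac{1}{2} \cdot 15 = \frac{7}{2} + \frac{15}{2} = 11$)
$N{\left(-22,q{\left(-1,o \right)} \right)} + Y 55 = \left(6 + \frac{1}{7} \left(-4\right)\right) + 11 \cdot 55 = \left(6 - \frac{4}{7}\right) + 605 = \frac{38}{7} + 605 = \frac{4273}{7}$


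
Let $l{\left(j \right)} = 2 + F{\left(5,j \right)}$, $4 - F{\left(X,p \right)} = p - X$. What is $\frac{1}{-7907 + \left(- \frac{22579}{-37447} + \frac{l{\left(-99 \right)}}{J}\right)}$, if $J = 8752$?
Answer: $- \frac{163868072}{1295603980015} \approx -0.00012648$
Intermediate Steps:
$F{\left(X,p \right)} = 4 + X - p$ ($F{\left(X,p \right)} = 4 - \left(p - X\right) = 4 + \left(X - p\right) = 4 + X - p$)
$l{\left(j \right)} = 11 - j$ ($l{\left(j \right)} = 2 + \left(4 + 5 - j\right) = 2 - \left(-9 + j\right) = 11 - j$)
$\frac{1}{-7907 + \left(- \frac{22579}{-37447} + \frac{l{\left(-99 \right)}}{J}\right)} = \frac{1}{-7907 + \left(- \frac{22579}{-37447} + \frac{11 - -99}{8752}\right)} = \frac{1}{-7907 + \left(\left(-22579\right) \left(- \frac{1}{37447}\right) + \left(11 + 99\right) \frac{1}{8752}\right)} = \frac{1}{-7907 + \left(\frac{22579}{37447} + 110 \cdot \frac{1}{8752}\right)} = \frac{1}{-7907 + \left(\frac{22579}{37447} + \frac{55}{4376}\right)} = \frac{1}{-7907 + \frac{100865289}{163868072}} = \frac{1}{- \frac{1295603980015}{163868072}} = - \frac{163868072}{1295603980015}$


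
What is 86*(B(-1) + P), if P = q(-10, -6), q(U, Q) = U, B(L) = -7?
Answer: -1462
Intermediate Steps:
P = -10
86*(B(-1) + P) = 86*(-7 - 10) = 86*(-17) = -1462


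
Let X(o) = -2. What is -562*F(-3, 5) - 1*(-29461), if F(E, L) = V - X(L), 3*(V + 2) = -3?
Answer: 30023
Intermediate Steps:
V = -3 (V = -2 + (⅓)*(-3) = -2 - 1 = -3)
F(E, L) = -1 (F(E, L) = -3 - 1*(-2) = -3 + 2 = -1)
-562*F(-3, 5) - 1*(-29461) = -562*(-1) - 1*(-29461) = 562 + 29461 = 30023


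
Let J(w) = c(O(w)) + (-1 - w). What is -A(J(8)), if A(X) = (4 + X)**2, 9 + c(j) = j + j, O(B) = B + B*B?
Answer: -16900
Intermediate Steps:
O(B) = B + B**2
c(j) = -9 + 2*j (c(j) = -9 + (j + j) = -9 + 2*j)
J(w) = -10 - w + 2*w*(1 + w) (J(w) = (-9 + 2*(w*(1 + w))) + (-1 - w) = (-9 + 2*w*(1 + w)) + (-1 - w) = -10 - w + 2*w*(1 + w))
-A(J(8)) = -(4 + (-10 + 8 + 2*8**2))**2 = -(4 + (-10 + 8 + 2*64))**2 = -(4 + (-10 + 8 + 128))**2 = -(4 + 126)**2 = -1*130**2 = -1*16900 = -16900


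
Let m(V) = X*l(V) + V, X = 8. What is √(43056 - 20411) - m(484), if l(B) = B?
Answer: -4356 + √22645 ≈ -4205.5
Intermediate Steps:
m(V) = 9*V (m(V) = 8*V + V = 9*V)
√(43056 - 20411) - m(484) = √(43056 - 20411) - 9*484 = √22645 - 1*4356 = √22645 - 4356 = -4356 + √22645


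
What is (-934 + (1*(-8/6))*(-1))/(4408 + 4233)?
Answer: -2798/25923 ≈ -0.10794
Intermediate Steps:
(-934 + (1*(-8/6))*(-1))/(4408 + 4233) = (-934 + (1*(-8*1/6))*(-1))/8641 = (-934 + (1*(-4/3))*(-1))*(1/8641) = (-934 - 4/3*(-1))*(1/8641) = (-934 + 4/3)*(1/8641) = -2798/3*1/8641 = -2798/25923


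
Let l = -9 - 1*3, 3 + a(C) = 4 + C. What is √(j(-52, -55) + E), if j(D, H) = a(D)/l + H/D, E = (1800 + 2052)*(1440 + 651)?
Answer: √1361216805/13 ≈ 2838.1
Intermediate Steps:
a(C) = 1 + C (a(C) = -3 + (4 + C) = 1 + C)
l = -12 (l = -9 - 3 = -12)
E = 8054532 (E = 3852*2091 = 8054532)
j(D, H) = -1/12 - D/12 + H/D (j(D, H) = (1 + D)/(-12) + H/D = (1 + D)*(-1/12) + H/D = (-1/12 - D/12) + H/D = -1/12 - D/12 + H/D)
√(j(-52, -55) + E) = √((-1/12 - 1/12*(-52) - 55/(-52)) + 8054532) = √((-1/12 + 13/3 - 55*(-1/52)) + 8054532) = √((-1/12 + 13/3 + 55/52) + 8054532) = √(69/13 + 8054532) = √(104708985/13) = √1361216805/13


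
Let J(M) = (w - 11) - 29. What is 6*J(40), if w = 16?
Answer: -144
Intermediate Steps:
J(M) = -24 (J(M) = (16 - 11) - 29 = 5 - 29 = -24)
6*J(40) = 6*(-24) = -144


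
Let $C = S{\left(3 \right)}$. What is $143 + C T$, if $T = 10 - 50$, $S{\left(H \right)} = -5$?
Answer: $343$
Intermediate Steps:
$C = -5$
$T = -40$
$143 + C T = 143 - -200 = 143 + 200 = 343$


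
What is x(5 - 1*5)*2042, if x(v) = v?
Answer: 0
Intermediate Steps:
x(5 - 1*5)*2042 = (5 - 1*5)*2042 = (5 - 5)*2042 = 0*2042 = 0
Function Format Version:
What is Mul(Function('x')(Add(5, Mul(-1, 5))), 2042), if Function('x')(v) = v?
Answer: 0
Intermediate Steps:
Mul(Function('x')(Add(5, Mul(-1, 5))), 2042) = Mul(Add(5, Mul(-1, 5)), 2042) = Mul(Add(5, -5), 2042) = Mul(0, 2042) = 0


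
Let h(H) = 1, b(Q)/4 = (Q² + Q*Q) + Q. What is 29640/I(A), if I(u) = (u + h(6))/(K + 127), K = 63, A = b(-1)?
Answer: 1126320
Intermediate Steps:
b(Q) = 4*Q + 8*Q² (b(Q) = 4*((Q² + Q*Q) + Q) = 4*((Q² + Q²) + Q) = 4*(2*Q² + Q) = 4*(Q + 2*Q²) = 4*Q + 8*Q²)
A = 4 (A = 4*(-1)*(1 + 2*(-1)) = 4*(-1)*(1 - 2) = 4*(-1)*(-1) = 4)
I(u) = 1/190 + u/190 (I(u) = (u + 1)/(63 + 127) = (1 + u)/190 = (1 + u)*(1/190) = 1/190 + u/190)
29640/I(A) = 29640/(1/190 + (1/190)*4) = 29640/(1/190 + 2/95) = 29640/(1/38) = 29640*38 = 1126320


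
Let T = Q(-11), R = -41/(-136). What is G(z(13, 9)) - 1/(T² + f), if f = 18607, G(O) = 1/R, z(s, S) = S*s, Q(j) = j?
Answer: 2546967/767848 ≈ 3.3170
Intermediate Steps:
R = 41/136 (R = -41*(-1/136) = 41/136 ≈ 0.30147)
T = -11
G(O) = 136/41 (G(O) = 1/(41/136) = 136/41)
G(z(13, 9)) - 1/(T² + f) = 136/41 - 1/((-11)² + 18607) = 136/41 - 1/(121 + 18607) = 136/41 - 1/18728 = 2546967/767848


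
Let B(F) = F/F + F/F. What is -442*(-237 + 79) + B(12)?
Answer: 69838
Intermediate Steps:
B(F) = 2 (B(F) = 1 + 1 = 2)
-442*(-237 + 79) + B(12) = -442*(-237 + 79) + 2 = -442*(-158) + 2 = 69836 + 2 = 69838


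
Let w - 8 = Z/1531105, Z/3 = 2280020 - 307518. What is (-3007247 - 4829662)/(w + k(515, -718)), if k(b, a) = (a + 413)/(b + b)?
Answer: -823940298071890/1216289957 ≈ -6.7742e+5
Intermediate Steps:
Z = 5917506 (Z = 3*(2280020 - 307518) = 3*1972502 = 5917506)
k(b, a) = (413 + a)/(2*b) (k(b, a) = (413 + a)/((2*b)) = (413 + a)*(1/(2*b)) = (413 + a)/(2*b))
w = 18166346/1531105 (w = 8 + 5917506/1531105 = 18166346/1531105 ≈ 11.865)
(-3007247 - 4829662)/(w + k(515, -718)) = (-3007247 - 4829662)/(18166346/1531105 + (½)*(413 - 718)/515) = -7836909/(18166346/1531105 + (½)*(1/515)*(-305)) = -7836909/(18166346/1531105 - 61/206) = -7836909/3648869871/315407630 = -7836909*315407630/3648869871 = -823940298071890/1216289957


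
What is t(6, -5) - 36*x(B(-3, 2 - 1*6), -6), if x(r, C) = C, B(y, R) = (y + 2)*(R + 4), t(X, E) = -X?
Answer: 210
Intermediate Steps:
B(y, R) = (2 + y)*(4 + R)
t(6, -5) - 36*x(B(-3, 2 - 1*6), -6) = -1*6 - 36*(-6) = -6 + 216 = 210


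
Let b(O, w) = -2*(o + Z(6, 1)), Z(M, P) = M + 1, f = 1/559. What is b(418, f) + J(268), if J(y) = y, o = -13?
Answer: 280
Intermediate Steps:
f = 1/559 ≈ 0.0017889
Z(M, P) = 1 + M
b(O, w) = 12 (b(O, w) = -2*(-13 + (1 + 6)) = -2*(-13 + 7) = -2*(-6) = 12)
b(418, f) + J(268) = 12 + 268 = 280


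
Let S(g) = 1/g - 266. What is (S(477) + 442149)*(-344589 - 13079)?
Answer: -75388614376256/477 ≈ -1.5805e+11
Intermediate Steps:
S(g) = -266 + 1/g
(S(477) + 442149)*(-344589 - 13079) = ((-266 + 1/477) + 442149)*(-344589 - 13079) = ((-266 + 1/477) + 442149)*(-357668) = (-126881/477 + 442149)*(-357668) = (210778192/477)*(-357668) = -75388614376256/477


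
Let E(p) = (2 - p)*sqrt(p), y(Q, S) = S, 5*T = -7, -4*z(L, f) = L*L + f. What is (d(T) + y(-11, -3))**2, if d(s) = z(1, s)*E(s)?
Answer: 110477/12500 - 51*I*sqrt(35)/125 ≈ 8.8382 - 2.4138*I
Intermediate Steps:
z(L, f) = -f/4 - L**2/4 (z(L, f) = -(L*L + f)/4 = -(L**2 + f)/4 = -(f + L**2)/4 = -f/4 - L**2/4)
T = -7/5 (T = (1/5)*(-7) = -7/5 ≈ -1.4000)
E(p) = sqrt(p)*(2 - p)
d(s) = sqrt(s)*(2 - s)*(-1/4 - s/4) (d(s) = (-s/4 - 1/4*1**2)*(sqrt(s)*(2 - s)) = (-s/4 - 1/4*1)*(sqrt(s)*(2 - s)) = (-s/4 - 1/4)*(sqrt(s)*(2 - s)) = (-1/4 - s/4)*(sqrt(s)*(2 - s)) = sqrt(s)*(2 - s)*(-1/4 - s/4))
(d(T) + y(-11, -3))**2 = (sqrt(-7/5)*(1 - 7/5)*(-2 - 7/5)/4 - 3)**2 = ((1/4)*(I*sqrt(35)/5)*(-2/5)*(-17/5) - 3)**2 = (17*I*sqrt(35)/250 - 3)**2 = (-3 + 17*I*sqrt(35)/250)**2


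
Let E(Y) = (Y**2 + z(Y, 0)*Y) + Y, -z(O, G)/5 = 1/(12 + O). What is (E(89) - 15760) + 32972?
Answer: 2546977/101 ≈ 25218.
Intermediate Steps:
z(O, G) = -5/(12 + O)
E(Y) = Y + Y**2 - 5*Y/(12 + Y) (E(Y) = (Y**2 + (-5/(12 + Y))*Y) + Y = (Y**2 - 5*Y/(12 + Y)) + Y = Y + Y**2 - 5*Y/(12 + Y))
(E(89) - 15760) + 32972 = (89*(-5 + (1 + 89)*(12 + 89))/(12 + 89) - 15760) + 32972 = (89*(-5 + 90*101)/101 - 15760) + 32972 = (89*(1/101)*(-5 + 9090) - 15760) + 32972 = (89*(1/101)*9085 - 15760) + 32972 = (808565/101 - 15760) + 32972 = -783195/101 + 32972 = 2546977/101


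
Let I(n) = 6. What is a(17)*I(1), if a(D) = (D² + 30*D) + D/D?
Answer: 4800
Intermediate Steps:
a(D) = 1 + D² + 30*D (a(D) = (D² + 30*D) + 1 = 1 + D² + 30*D)
a(17)*I(1) = (1 + 17² + 30*17)*6 = (1 + 289 + 510)*6 = 800*6 = 4800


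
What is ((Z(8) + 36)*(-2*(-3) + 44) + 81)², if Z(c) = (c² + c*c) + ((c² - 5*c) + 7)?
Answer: 96648561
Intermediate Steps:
Z(c) = 7 - 5*c + 3*c² (Z(c) = (c² + c²) + (7 + c² - 5*c) = 2*c² + (7 + c² - 5*c) = 7 - 5*c + 3*c²)
((Z(8) + 36)*(-2*(-3) + 44) + 81)² = (((7 - 5*8 + 3*8²) + 36)*(-2*(-3) + 44) + 81)² = (((7 - 40 + 3*64) + 36)*(6 + 44) + 81)² = (((7 - 40 + 192) + 36)*50 + 81)² = ((159 + 36)*50 + 81)² = (195*50 + 81)² = (9750 + 81)² = 9831² = 96648561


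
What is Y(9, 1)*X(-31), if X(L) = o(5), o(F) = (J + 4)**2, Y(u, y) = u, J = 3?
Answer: 441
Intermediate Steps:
o(F) = 49 (o(F) = (3 + 4)**2 = 7**2 = 49)
X(L) = 49
Y(9, 1)*X(-31) = 9*49 = 441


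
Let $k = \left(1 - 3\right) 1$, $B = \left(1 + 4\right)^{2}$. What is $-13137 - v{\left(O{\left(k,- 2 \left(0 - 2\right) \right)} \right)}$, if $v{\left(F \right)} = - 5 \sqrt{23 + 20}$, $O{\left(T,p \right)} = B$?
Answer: $-13137 + 5 \sqrt{43} \approx -13104.0$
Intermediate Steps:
$B = 25$ ($B = 5^{2} = 25$)
$k = -2$ ($k = \left(-2\right) 1 = -2$)
$O{\left(T,p \right)} = 25$
$v{\left(F \right)} = - 5 \sqrt{43}$
$-13137 - v{\left(O{\left(k,- 2 \left(0 - 2\right) \right)} \right)} = -13137 - - 5 \sqrt{43} = -13137 + 5 \sqrt{43}$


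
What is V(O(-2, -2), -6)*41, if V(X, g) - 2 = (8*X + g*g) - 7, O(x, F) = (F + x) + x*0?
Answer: -41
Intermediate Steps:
O(x, F) = F + x (O(x, F) = (F + x) + 0 = F + x)
V(X, g) = -5 + g**2 + 8*X (V(X, g) = 2 + ((8*X + g*g) - 7) = 2 + ((8*X + g**2) - 7) = 2 + ((g**2 + 8*X) - 7) = 2 + (-7 + g**2 + 8*X) = -5 + g**2 + 8*X)
V(O(-2, -2), -6)*41 = (-5 + (-6)**2 + 8*(-2 - 2))*41 = (-5 + 36 + 8*(-4))*41 = (-5 + 36 - 32)*41 = -1*41 = -41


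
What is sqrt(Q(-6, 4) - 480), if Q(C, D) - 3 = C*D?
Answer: I*sqrt(501) ≈ 22.383*I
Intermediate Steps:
Q(C, D) = 3 + C*D
sqrt(Q(-6, 4) - 480) = sqrt((3 - 6*4) - 480) = sqrt((3 - 24) - 480) = sqrt(-21 - 480) = sqrt(-501) = I*sqrt(501)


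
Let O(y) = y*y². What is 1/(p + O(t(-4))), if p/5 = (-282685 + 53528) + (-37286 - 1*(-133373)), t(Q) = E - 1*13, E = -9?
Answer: -1/675998 ≈ -1.4793e-6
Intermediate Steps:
t(Q) = -22 (t(Q) = -9 - 1*13 = -9 - 13 = -22)
O(y) = y³
p = -665350 (p = 5*((-282685 + 53528) + (-37286 - 1*(-133373))) = 5*(-229157 + (-37286 + 133373)) = 5*(-229157 + 96087) = 5*(-133070) = -665350)
1/(p + O(t(-4))) = 1/(-665350 + (-22)³) = 1/(-665350 - 10648) = 1/(-675998) = -1/675998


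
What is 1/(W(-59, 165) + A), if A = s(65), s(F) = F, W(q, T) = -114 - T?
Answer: -1/214 ≈ -0.0046729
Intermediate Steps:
A = 65
1/(W(-59, 165) + A) = 1/((-114 - 1*165) + 65) = 1/((-114 - 165) + 65) = 1/(-279 + 65) = 1/(-214) = -1/214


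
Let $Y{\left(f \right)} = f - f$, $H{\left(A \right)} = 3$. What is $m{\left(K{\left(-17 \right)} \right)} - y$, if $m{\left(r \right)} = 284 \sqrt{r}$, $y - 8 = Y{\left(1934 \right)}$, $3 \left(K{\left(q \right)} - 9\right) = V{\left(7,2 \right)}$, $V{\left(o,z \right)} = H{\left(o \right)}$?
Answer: $-8 + 284 \sqrt{10} \approx 890.09$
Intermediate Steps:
$Y{\left(f \right)} = 0$
$V{\left(o,z \right)} = 3$
$K{\left(q \right)} = 10$ ($K{\left(q \right)} = 9 + \frac{1}{3} \cdot 3 = 9 + 1 = 10$)
$y = 8$ ($y = 8 + 0 = 8$)
$m{\left(K{\left(-17 \right)} \right)} - y = 284 \sqrt{10} - 8 = -8 + 284 \sqrt{10}$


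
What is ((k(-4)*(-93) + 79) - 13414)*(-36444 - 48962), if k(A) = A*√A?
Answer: 1138889010 - 63542064*I ≈ 1.1389e+9 - 6.3542e+7*I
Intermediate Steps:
k(A) = A^(3/2)
((k(-4)*(-93) + 79) - 13414)*(-36444 - 48962) = (((-4)^(3/2)*(-93) + 79) - 13414)*(-36444 - 48962) = ((-8*I*(-93) + 79) - 13414)*(-85406) = ((744*I + 79) - 13414)*(-85406) = ((79 + 744*I) - 13414)*(-85406) = (-13335 + 744*I)*(-85406) = 1138889010 - 63542064*I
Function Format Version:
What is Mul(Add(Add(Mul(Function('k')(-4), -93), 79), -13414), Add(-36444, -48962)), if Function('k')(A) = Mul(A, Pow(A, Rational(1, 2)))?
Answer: Add(1138889010, Mul(-63542064, I)) ≈ Add(1.1389e+9, Mul(-6.3542e+7, I))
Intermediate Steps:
Function('k')(A) = Pow(A, Rational(3, 2))
Mul(Add(Add(Mul(Function('k')(-4), -93), 79), -13414), Add(-36444, -48962)) = Mul(Add(Add(Mul(Pow(-4, Rational(3, 2)), -93), 79), -13414), Add(-36444, -48962)) = Mul(Add(Add(Mul(Mul(-8, I), -93), 79), -13414), -85406) = Mul(Add(Add(Mul(744, I), 79), -13414), -85406) = Mul(Add(Add(79, Mul(744, I)), -13414), -85406) = Mul(Add(-13335, Mul(744, I)), -85406) = Add(1138889010, Mul(-63542064, I))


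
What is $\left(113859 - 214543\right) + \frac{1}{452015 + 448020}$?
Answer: $- \frac{90619123939}{900035} \approx -1.0068 \cdot 10^{5}$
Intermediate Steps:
$\left(113859 - 214543\right) + \frac{1}{452015 + 448020} = \left(113859 - 214543\right) + \frac{1}{900035} = -100684 + \frac{1}{900035} = - \frac{90619123939}{900035}$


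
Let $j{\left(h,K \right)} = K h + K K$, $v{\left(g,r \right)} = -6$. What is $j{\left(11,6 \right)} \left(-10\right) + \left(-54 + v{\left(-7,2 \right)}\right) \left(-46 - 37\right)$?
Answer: $3960$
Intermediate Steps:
$j{\left(h,K \right)} = K^{2} + K h$ ($j{\left(h,K \right)} = K h + K^{2} = K^{2} + K h$)
$j{\left(11,6 \right)} \left(-10\right) + \left(-54 + v{\left(-7,2 \right)}\right) \left(-46 - 37\right) = 6 \left(6 + 11\right) \left(-10\right) + \left(-54 - 6\right) \left(-46 - 37\right) = 6 \cdot 17 \left(-10\right) - -4980 = 102 \left(-10\right) + 4980 = -1020 + 4980 = 3960$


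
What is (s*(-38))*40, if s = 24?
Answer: -36480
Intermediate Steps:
(s*(-38))*40 = (24*(-38))*40 = -912*40 = -36480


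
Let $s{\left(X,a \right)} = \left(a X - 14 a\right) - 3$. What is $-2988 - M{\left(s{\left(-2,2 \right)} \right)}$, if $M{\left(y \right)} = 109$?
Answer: $-3097$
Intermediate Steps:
$s{\left(X,a \right)} = -3 - 14 a + X a$ ($s{\left(X,a \right)} = \left(X a - 14 a\right) - 3 = \left(- 14 a + X a\right) - 3 = -3 - 14 a + X a$)
$-2988 - M{\left(s{\left(-2,2 \right)} \right)} = -2988 - 109 = -3097$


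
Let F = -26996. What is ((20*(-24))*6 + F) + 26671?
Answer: -3205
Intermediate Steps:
((20*(-24))*6 + F) + 26671 = ((20*(-24))*6 - 26996) + 26671 = (-480*6 - 26996) + 26671 = (-2880 - 26996) + 26671 = -29876 + 26671 = -3205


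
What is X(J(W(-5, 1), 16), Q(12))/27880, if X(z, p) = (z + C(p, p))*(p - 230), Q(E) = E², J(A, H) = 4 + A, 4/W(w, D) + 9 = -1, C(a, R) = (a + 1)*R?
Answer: -2244987/34850 ≈ -64.419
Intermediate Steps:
C(a, R) = R*(1 + a) (C(a, R) = (1 + a)*R = R*(1 + a))
W(w, D) = -⅖ (W(w, D) = 4/(-9 - 1) = 4/(-10) = 4*(-⅒) = -⅖)
X(z, p) = (-230 + p)*(z + p*(1 + p)) (X(z, p) = (z + p*(1 + p))*(p - 230) = (z + p*(1 + p))*(-230 + p) = (-230 + p)*(z + p*(1 + p)))
X(J(W(-5, 1), 16), Q(12))/27880 = ((12²)³ - 230*12² - 230*(4 - ⅖) - 229*(12²)² + 12²*(4 - ⅖))/27880 = (144³ - 230*144 - 230*18/5 - 229*144² + 144*(18/5))*(1/27880) = (2985984 - 33120 - 828 - 229*20736 + 2592/5)*(1/27880) = (2985984 - 33120 - 828 - 4748544 + 2592/5)*(1/27880) = -8979948/5*1/27880 = -2244987/34850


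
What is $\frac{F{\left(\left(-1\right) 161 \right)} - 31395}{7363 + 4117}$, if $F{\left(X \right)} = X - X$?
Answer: $- \frac{897}{328} \approx -2.7348$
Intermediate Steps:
$F{\left(X \right)} = 0$
$\frac{F{\left(\left(-1\right) 161 \right)} - 31395}{7363 + 4117} = \frac{0 - 31395}{7363 + 4117} = - \frac{31395}{11480} = \left(-31395\right) \frac{1}{11480} = - \frac{897}{328}$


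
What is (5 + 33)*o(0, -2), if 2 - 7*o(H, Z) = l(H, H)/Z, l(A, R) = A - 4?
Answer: 0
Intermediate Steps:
l(A, R) = -4 + A
o(H, Z) = 2/7 - (-4 + H)/(7*Z)
(5 + 33)*o(0, -2) = (5 + 33)*((⅐)*(4 - 1*0 + 2*(-2))/(-2)) = 38*((⅐)*(-½)*(4 + 0 - 4)) = 38*((⅐)*(-½)*0) = 38*0 = 0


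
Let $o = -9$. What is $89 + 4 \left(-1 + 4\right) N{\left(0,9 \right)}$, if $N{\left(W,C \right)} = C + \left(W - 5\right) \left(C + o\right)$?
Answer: $197$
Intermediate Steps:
$N{\left(W,C \right)} = C + \left(-9 + C\right) \left(-5 + W\right)$ ($N{\left(W,C \right)} = C + \left(W - 5\right) \left(C - 9\right) = C + \left(-5 + W\right) \left(-9 + C\right) = C + \left(-9 + C\right) \left(-5 + W\right)$)
$89 + 4 \left(-1 + 4\right) N{\left(0,9 \right)} = 89 + 4 \left(-1 + 4\right) \left(45 - 0 - 36 + 9 \cdot 0\right) = 89 + 4 \cdot 3 \left(45 + 0 - 36 + 0\right) = 89 + 12 \cdot 9 = 89 + 108 = 197$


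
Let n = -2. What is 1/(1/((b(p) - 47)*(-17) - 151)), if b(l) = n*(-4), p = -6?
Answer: 512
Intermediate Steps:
b(l) = 8 (b(l) = -2*(-4) = 8)
1/(1/((b(p) - 47)*(-17) - 151)) = 1/(1/((8 - 47)*(-17) - 151)) = 1/(1/(-39*(-17) - 151)) = 1/(1/(663 - 151)) = 1/(1/512) = 512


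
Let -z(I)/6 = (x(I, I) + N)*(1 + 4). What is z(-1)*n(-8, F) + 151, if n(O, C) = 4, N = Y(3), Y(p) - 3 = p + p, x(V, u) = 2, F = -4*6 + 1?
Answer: -1169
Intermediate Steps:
F = -23 (F = -24 + 1 = -23)
Y(p) = 3 + 2*p (Y(p) = 3 + (p + p) = 3 + 2*p)
N = 9 (N = 3 + 2*3 = 3 + 6 = 9)
z(I) = -330 (z(I) = -6*(2 + 9)*(1 + 4) = -66*5 = -6*55 = -330)
z(-1)*n(-8, F) + 151 = -330*4 + 151 = -1320 + 151 = -1169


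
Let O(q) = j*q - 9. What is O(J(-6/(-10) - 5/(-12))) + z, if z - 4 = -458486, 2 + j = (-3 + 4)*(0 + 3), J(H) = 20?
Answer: -458471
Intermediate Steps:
j = 1 (j = -2 + (-3 + 4)*(0 + 3) = -2 + 1*3 = -2 + 3 = 1)
z = -458482 (z = 4 - 458486 = -458482)
O(q) = -9 + q (O(q) = 1*q - 9 = q - 9 = -9 + q)
O(J(-6/(-10) - 5/(-12))) + z = (-9 + 20) - 458482 = 11 - 458482 = -458471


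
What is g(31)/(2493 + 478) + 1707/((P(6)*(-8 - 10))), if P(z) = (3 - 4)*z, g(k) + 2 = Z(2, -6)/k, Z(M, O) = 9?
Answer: 52403561/3315636 ≈ 15.805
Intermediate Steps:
g(k) = -2 + 9/k
P(z) = -z
g(31)/(2493 + 478) + 1707/((P(6)*(-8 - 10))) = (-2 + 9/31)/(2493 + 478) + 1707/(((-1*6)*(-8 - 10))) = (-2 + 9*(1/31))/2971 + 1707/((-6*(-18))) = (-2 + 9/31)*(1/2971) + 1707/108 = -53/31*1/2971 + 1707*(1/108) = -53/92101 + 569/36 = 52403561/3315636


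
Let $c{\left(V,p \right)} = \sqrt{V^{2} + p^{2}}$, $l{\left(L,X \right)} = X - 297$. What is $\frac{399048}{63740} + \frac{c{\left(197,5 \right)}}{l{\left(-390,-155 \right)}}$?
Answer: $\frac{99762}{15935} - \frac{\sqrt{38834}}{452} \approx 5.8246$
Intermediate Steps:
$l{\left(L,X \right)} = -297 + X$
$\frac{399048}{63740} + \frac{c{\left(197,5 \right)}}{l{\left(-390,-155 \right)}} = \frac{399048}{63740} + \frac{\sqrt{197^{2} + 5^{2}}}{-297 - 155} = 399048 \cdot \frac{1}{63740} + \frac{\sqrt{38809 + 25}}{-452} = \frac{99762}{15935} + \sqrt{38834} \left(- \frac{1}{452}\right) = \frac{99762}{15935} - \frac{\sqrt{38834}}{452}$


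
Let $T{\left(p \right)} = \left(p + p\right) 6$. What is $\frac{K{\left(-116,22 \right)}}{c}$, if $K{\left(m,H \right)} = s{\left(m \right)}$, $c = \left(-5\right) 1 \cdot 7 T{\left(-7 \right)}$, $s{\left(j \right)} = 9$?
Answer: $\frac{3}{980} \approx 0.0030612$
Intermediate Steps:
$T{\left(p \right)} = 12 p$ ($T{\left(p \right)} = 2 p 6 = 12 p$)
$c = 2940$ ($c = \left(-5\right) 1 \cdot 7 \cdot 12 \left(-7\right) = \left(-5\right) 7 \left(-84\right) = \left(-35\right) \left(-84\right) = 2940$)
$K{\left(m,H \right)} = 9$
$\frac{K{\left(-116,22 \right)}}{c} = \frac{9}{2940} = 9 \cdot \frac{1}{2940} = \frac{3}{980}$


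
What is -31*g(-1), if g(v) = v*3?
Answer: 93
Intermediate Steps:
g(v) = 3*v
-31*g(-1) = -93*(-1) = -31*(-3) = 93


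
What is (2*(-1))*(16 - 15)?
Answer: -2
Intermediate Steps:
(2*(-1))*(16 - 15) = -2*1 = -2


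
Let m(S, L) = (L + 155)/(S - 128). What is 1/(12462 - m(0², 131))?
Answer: 64/797711 ≈ 8.0230e-5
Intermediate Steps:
m(S, L) = (155 + L)/(-128 + S)
1/(12462 - m(0², 131)) = 1/(12462 - (155 + 131)/(-128 + 0²)) = 1/(12462 - 286/(-128 + 0)) = 1/(12462 - 286/(-128)) = 1/(12462 - (-1)*286/128) = 1/(12462 - 1*(-143/64)) = 1/(12462 + 143/64) = 1/(797711/64) = 64/797711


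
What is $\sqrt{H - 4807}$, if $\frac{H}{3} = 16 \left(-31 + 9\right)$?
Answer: $i \sqrt{5863} \approx 76.57 i$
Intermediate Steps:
$H = -1056$ ($H = 3 \cdot 16 \left(-31 + 9\right) = 3 \cdot 16 \left(-22\right) = 3 \left(-352\right) = -1056$)
$\sqrt{H - 4807} = \sqrt{-1056 - 4807} = \sqrt{-5863} = i \sqrt{5863}$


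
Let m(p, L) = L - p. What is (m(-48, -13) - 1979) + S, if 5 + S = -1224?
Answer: -3173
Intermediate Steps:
S = -1229 (S = -5 - 1224 = -1229)
(m(-48, -13) - 1979) + S = ((-13 - 1*(-48)) - 1979) - 1229 = ((-13 + 48) - 1979) - 1229 = (35 - 1979) - 1229 = -1944 - 1229 = -3173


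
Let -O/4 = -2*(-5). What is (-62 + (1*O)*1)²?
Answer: 10404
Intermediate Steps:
O = -40 (O = -(-8)*(-5) = -4*10 = -40)
(-62 + (1*O)*1)² = (-62 + (1*(-40))*1)² = (-62 - 40*1)² = (-62 - 40)² = (-102)² = 10404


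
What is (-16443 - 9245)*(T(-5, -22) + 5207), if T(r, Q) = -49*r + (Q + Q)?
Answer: -138920704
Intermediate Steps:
T(r, Q) = -49*r + 2*Q
(-16443 - 9245)*(T(-5, -22) + 5207) = (-16443 - 9245)*((-49*(-5) + 2*(-22)) + 5207) = -25688*((245 - 44) + 5207) = -25688*(201 + 5207) = -25688*5408 = -138920704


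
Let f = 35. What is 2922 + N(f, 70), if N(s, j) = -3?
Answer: 2919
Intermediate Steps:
2922 + N(f, 70) = 2922 - 3 = 2919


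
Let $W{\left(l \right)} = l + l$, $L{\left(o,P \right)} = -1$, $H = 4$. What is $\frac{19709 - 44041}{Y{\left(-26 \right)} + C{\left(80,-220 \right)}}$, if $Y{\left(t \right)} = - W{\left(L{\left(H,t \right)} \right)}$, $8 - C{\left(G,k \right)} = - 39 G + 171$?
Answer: $- \frac{2212}{269} \approx -8.2231$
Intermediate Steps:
$W{\left(l \right)} = 2 l$
$C{\left(G,k \right)} = -163 + 39 G$ ($C{\left(G,k \right)} = 8 - \left(- 39 G + 171\right) = 8 - \left(171 - 39 G\right) = 8 + \left(-171 + 39 G\right) = -163 + 39 G$)
$Y{\left(t \right)} = 2$ ($Y{\left(t \right)} = - 2 \left(-1\right) = \left(-1\right) \left(-2\right) = 2$)
$\frac{19709 - 44041}{Y{\left(-26 \right)} + C{\left(80,-220 \right)}} = \frac{19709 - 44041}{2 + \left(-163 + 39 \cdot 80\right)} = - \frac{24332}{2 + \left(-163 + 3120\right)} = - \frac{24332}{2 + 2957} = - \frac{24332}{2959} = \left(-24332\right) \frac{1}{2959} = - \frac{2212}{269}$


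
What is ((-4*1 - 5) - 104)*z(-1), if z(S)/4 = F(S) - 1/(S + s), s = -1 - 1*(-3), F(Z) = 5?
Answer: -1808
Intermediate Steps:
s = 2 (s = -1 + 3 = 2)
z(S) = 20 - 4/(2 + S) (z(S) = 4*(5 - 1/(S + 2)) = 4*(5 - 1/(2 + S)) = 20 - 4/(2 + S))
((-4*1 - 5) - 104)*z(-1) = ((-4*1 - 5) - 104)*(4*(9 + 5*(-1))/(2 - 1)) = ((-4 - 5) - 104)*(4*(9 - 5)/1) = (-9 - 104)*(4*1*4) = -113*16 = -1808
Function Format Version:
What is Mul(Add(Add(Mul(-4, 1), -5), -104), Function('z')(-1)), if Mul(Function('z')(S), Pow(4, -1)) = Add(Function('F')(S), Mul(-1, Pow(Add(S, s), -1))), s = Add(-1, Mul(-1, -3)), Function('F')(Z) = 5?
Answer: -1808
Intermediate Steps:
s = 2 (s = Add(-1, 3) = 2)
Function('z')(S) = Add(20, Mul(-4, Pow(Add(2, S), -1))) (Function('z')(S) = Mul(4, Add(5, Mul(-1, Pow(Add(S, 2), -1)))) = Mul(4, Add(5, Mul(-1, Pow(Add(2, S), -1)))) = Add(20, Mul(-4, Pow(Add(2, S), -1))))
Mul(Add(Add(Mul(-4, 1), -5), -104), Function('z')(-1)) = Mul(Add(Add(Mul(-4, 1), -5), -104), Mul(4, Pow(Add(2, -1), -1), Add(9, Mul(5, -1)))) = Mul(Add(Add(-4, -5), -104), Mul(4, Pow(1, -1), Add(9, -5))) = Mul(Add(-9, -104), Mul(4, 1, 4)) = Mul(-113, 16) = -1808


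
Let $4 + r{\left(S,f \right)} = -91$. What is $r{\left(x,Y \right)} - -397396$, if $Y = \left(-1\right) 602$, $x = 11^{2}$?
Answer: $397301$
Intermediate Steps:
$x = 121$
$Y = -602$
$r{\left(S,f \right)} = -95$ ($r{\left(S,f \right)} = -4 - 91 = -95$)
$r{\left(x,Y \right)} - -397396 = -95 - -397396 = -95 + 397396 = 397301$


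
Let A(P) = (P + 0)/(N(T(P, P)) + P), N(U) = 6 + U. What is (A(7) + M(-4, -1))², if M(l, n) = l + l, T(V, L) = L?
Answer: 23409/400 ≈ 58.523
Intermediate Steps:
A(P) = P/(6 + 2*P) (A(P) = (P + 0)/((6 + P) + P) = P/(6 + 2*P))
M(l, n) = 2*l
(A(7) + M(-4, -1))² = ((½)*7/(3 + 7) + 2*(-4))² = ((½)*7/10 - 8)² = ((½)*7*(⅒) - 8)² = (7/20 - 8)² = (-153/20)² = 23409/400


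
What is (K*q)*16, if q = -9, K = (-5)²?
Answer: -3600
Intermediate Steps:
K = 25
(K*q)*16 = (25*(-9))*16 = -225*16 = -3600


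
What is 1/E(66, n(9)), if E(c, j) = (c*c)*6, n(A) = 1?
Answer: 1/26136 ≈ 3.8261e-5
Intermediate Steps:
E(c, j) = 6*c**2 (E(c, j) = c**2*6 = 6*c**2)
1/E(66, n(9)) = 1/(6*66**2) = 1/(6*4356) = 1/26136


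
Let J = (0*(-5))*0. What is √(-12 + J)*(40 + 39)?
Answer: 158*I*√3 ≈ 273.66*I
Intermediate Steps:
J = 0 (J = 0*0 = 0)
√(-12 + J)*(40 + 39) = √(-12 + 0)*(40 + 39) = √(-12)*79 = (2*I*√3)*79 = 158*I*√3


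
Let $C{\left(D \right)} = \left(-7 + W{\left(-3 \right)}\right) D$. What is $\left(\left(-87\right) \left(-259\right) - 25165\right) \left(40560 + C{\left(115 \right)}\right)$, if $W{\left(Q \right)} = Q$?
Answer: $-103727120$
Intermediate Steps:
$C{\left(D \right)} = - 10 D$ ($C{\left(D \right)} = \left(-7 - 3\right) D = - 10 D$)
$\left(\left(-87\right) \left(-259\right) - 25165\right) \left(40560 + C{\left(115 \right)}\right) = \left(\left(-87\right) \left(-259\right) - 25165\right) \left(40560 - 1150\right) = \left(22533 - 25165\right) \left(40560 - 1150\right) = \left(-2632\right) 39410 = -103727120$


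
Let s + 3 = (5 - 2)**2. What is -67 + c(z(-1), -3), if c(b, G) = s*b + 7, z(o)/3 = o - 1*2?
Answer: -114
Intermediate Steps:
z(o) = -6 + 3*o (z(o) = 3*(o - 1*2) = 3*(o - 2) = 3*(-2 + o) = -6 + 3*o)
s = 6 (s = -3 + (5 - 2)**2 = -3 + 3**2 = -3 + 9 = 6)
c(b, G) = 7 + 6*b (c(b, G) = 6*b + 7 = 7 + 6*b)
-67 + c(z(-1), -3) = -67 + (7 + 6*(-6 + 3*(-1))) = -67 + (7 + 6*(-6 - 3)) = -67 + (7 + 6*(-9)) = -67 + (7 - 54) = -67 - 47 = -114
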